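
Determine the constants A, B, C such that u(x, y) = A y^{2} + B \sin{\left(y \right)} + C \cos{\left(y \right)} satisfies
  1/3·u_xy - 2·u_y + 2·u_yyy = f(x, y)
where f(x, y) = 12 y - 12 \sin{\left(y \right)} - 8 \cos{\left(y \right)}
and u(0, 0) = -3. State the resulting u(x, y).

Substitute the ansatz u = A y^{2} + B \sin{\left(y \right)} + C \cos{\left(y \right)} into the left-hand side.
Derivatives of the ansatz:
  u_xy = 0
  u_y = 2 A y + B \cos{\left(y \right)} - C \sin{\left(y \right)}
  u_yyy = - B \cos{\left(y \right)} + C \sin{\left(y \right)}
Term by term:
  1/3·u_xy = 0
  -2·u_y = - 4 A y - 2 B \cos{\left(y \right)} + 2 C \sin{\left(y \right)}
  2·u_yyy = - 2 B \cos{\left(y \right)} + 2 C \sin{\left(y \right)}
So the left-hand side equals
  - 4 A y - 4 B \cos{\left(y \right)} + 4 C \sin{\left(y \right)}
This must equal f(x, y) = 12 y - 12 \sin{\left(y \right)} - 8 \cos{\left(y \right)} identically.
Matching coefficients of the independent functions:
  [y]:  - 4 A = 12
  [\sin{\left(y \right)}]:  4 C = -12
  [\cos{\left(y \right)}]:  - 4 B = -8
Solving: A = -3, B = 2, C = -3.
Check against the point condition:
  u(0, 0) = -3  ⟹  C = -3  ✓
Hence u(x, y) = - 3 y^{2} + 2 \sin{\left(y \right)} - 3 \cos{\left(y \right)}.

Answer: u(x, y) = - 3 y^{2} + 2 \sin{\left(y \right)} - 3 \cos{\left(y \right)}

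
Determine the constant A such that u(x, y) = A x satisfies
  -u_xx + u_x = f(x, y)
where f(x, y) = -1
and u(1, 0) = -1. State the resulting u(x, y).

Substitute the ansatz u = A x into the left-hand side.
Derivatives of the ansatz:
  u_xx = 0
  u_x = A
Term by term:
  -u_xx = 0
  u_x = A
So the left-hand side equals
  A
This must equal f(x, y) = -1 identically.
Matching coefficients of the independent functions:
  [constant term]:  A = -1
Solving: A = -1.
Check against the point condition:
  u(1, 0) = -1  ⟹  A = -1  ✓
Hence u(x, y) = - x.

Answer: u(x, y) = - x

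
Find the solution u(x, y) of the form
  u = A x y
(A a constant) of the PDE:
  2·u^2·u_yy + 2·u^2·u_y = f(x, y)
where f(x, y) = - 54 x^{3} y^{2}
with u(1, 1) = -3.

Substitute the ansatz u = A x y into the left-hand side.
Derivatives of the ansatz:
  u_yy = 0
  u_y = A x
Term by term:
  2·u^2·u_yy = 0
  2·u^2·u_y = 2 A^{3} x^{3} y^{2}
So the left-hand side equals
  2 A^{3} x^{3} y^{2}
This must equal f(x, y) = - 54 x^{3} y^{2} identically.
Matching coefficients of the independent functions:
  [x^{3} y^{2}]:  2 A^{3} = -54
Solving: A = -3.
Check against the point condition:
  u(1, 1) = -3  ⟹  A = -3  ✓
Hence u(x, y) = - 3 x y.

Answer: u(x, y) = - 3 x y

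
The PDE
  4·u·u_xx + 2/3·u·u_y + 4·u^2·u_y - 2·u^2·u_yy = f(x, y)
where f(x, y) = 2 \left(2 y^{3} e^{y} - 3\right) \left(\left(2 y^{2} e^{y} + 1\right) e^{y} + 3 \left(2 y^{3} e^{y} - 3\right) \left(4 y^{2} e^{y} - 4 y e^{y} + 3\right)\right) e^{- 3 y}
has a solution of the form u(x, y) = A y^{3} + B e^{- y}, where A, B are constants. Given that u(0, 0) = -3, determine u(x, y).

Substitute the ansatz u = A y^{3} + B e^{- y} into the left-hand side.
Derivatives of the ansatz:
  u_xx = 0
  u_y = 3 A y^{2} - B e^{- y}
  u_yy = 6 A y + B e^{- y}
Term by term:
  4·u·u_xx = 0
  2/3·u·u_y = 2 A^{2} y^{5} - \frac{2 A B y^{3} e^{- y}}{3} + 2 A B y^{2} e^{- y} - \frac{2 B^{2} e^{- 2 y}}{3}
  4·u^2·u_y = 12 A^{3} y^{8} - 4 A^{2} B y^{6} e^{- y} + 24 A^{2} B y^{5} e^{- y} - 8 A B^{2} y^{3} e^{- 2 y} + 12 A B^{2} y^{2} e^{- 2 y} - 4 B^{3} e^{- 3 y}
  -2·u^2·u_yy = - 12 A^{3} y^{7} - 2 A^{2} B y^{6} e^{- y} - 24 A^{2} B y^{4} e^{- y} - 4 A B^{2} y^{3} e^{- 2 y} - 12 A B^{2} y e^{- 2 y} - 2 B^{3} e^{- 3 y}
So the left-hand side equals
  12 A^{3} y^{8} - 12 A^{3} y^{7} - 6 A^{2} B y^{6} e^{- y} + 24 A^{2} B y^{5} e^{- y} - 24 A^{2} B y^{4} e^{- y} + 2 A^{2} y^{5} - 12 A B^{2} y^{3} e^{- 2 y} + 12 A B^{2} y^{2} e^{- 2 y} - 12 A B^{2} y e^{- 2 y} - \frac{2 A B y^{3} e^{- y}}{3} + 2 A B y^{2} e^{- y} - 6 B^{3} e^{- 3 y} - \frac{2 B^{2} e^{- 2 y}}{3}
This must equal f(x, y) identically; expanded, f = 96 y^{8} - 96 y^{7} + 72 y^{6} e^{- y} + 8 y^{5} - 288 y^{5} e^{- y} + 288 y^{4} e^{- y} + 4 y^{3} e^{- y} - 216 y^{3} e^{- 2 y} - 12 y^{2} e^{- y} + 216 y^{2} e^{- 2 y} - 216 y e^{- 2 y} - 6 e^{- 2 y} + 162 e^{- 3 y}.
Matching coefficients of the independent functions:
  [y^{5}]:  2 A^{2} = 8
  [y^{7}]:  - 12 A^{3} = -96
  [y^{8}]:  12 A^{3} = 96
  [y e^{- 2 y}, y^{3} e^{- 2 y}]:  - 12 A B^{2} = -216
  [y^{2} e^{- 2 y}]:  12 A B^{2} = 216
  [y^{2} e^{- y}]:  2 A B = -12
  [y^{3} e^{- y}]:  - \frac{2 A B}{3} = 4
  [y^{4} e^{- y}]:  - 24 A^{2} B = 288
  [y^{5} e^{- y}]:  24 A^{2} B = -288
  [y^{6} e^{- y}]:  - 6 A^{2} B = 72
  [e^{- 3 y}]:  - 6 B^{3} = 162
  [e^{- 2 y}]:  - \frac{2 B^{2}}{3} = -6
Solving: A = 2, B = -3.
Check against the point condition:
  u(0, 0) = -3  ⟹  B = -3  ✓
Hence u(x, y) = 2 y^{3} - 3 e^{- y}.

Answer: u(x, y) = 2 y^{3} - 3 e^{- y}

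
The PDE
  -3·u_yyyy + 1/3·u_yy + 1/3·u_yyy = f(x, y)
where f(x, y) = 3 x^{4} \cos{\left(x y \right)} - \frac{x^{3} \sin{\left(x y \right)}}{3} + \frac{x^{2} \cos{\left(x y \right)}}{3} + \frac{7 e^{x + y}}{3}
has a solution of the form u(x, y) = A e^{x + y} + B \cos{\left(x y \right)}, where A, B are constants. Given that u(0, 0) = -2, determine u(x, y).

Answer: u(x, y) = - e^{x + y} - \cos{\left(x y \right)}

Derivation:
Substitute the ansatz u = A e^{x + y} + B \cos{\left(x y \right)} into the left-hand side.
Derivatives of the ansatz:
  u_yyyy = A e^{x} e^{y} + B x^{4} \cos{\left(x y \right)}
  u_yy = A e^{x} e^{y} - B x^{2} \cos{\left(x y \right)}
  u_yyy = A e^{x} e^{y} + B x^{3} \sin{\left(x y \right)}
Term by term:
  -3·u_yyyy = - 3 A e^{x} e^{y} - 3 B x^{4} \cos{\left(x y \right)}
  1/3·u_yy = \frac{A e^{x} e^{y}}{3} - \frac{B x^{2} \cos{\left(x y \right)}}{3}
  1/3·u_yyy = \frac{A e^{x} e^{y}}{3} + \frac{B x^{3} \sin{\left(x y \right)}}{3}
So the left-hand side equals
  - \frac{7 A e^{x} e^{y}}{3} - 3 B x^{4} \cos{\left(x y \right)} + \frac{B x^{3} \sin{\left(x y \right)}}{3} - \frac{B x^{2} \cos{\left(x y \right)}}{3}
This must equal f(x, y) identically; expanded, f = 3 x^{4} \cos{\left(x y \right)} - \frac{x^{3} \sin{\left(x y \right)}}{3} + \frac{x^{2} \cos{\left(x y \right)}}{3} + \frac{7 e^{x} e^{y}}{3}.
Matching coefficients of the independent functions:
  [x^{2} \cos{\left(x y \right)}]:  - \frac{B}{3} = \frac{1}{3}
  [x^{3} \sin{\left(x y \right)}]:  \frac{B}{3} = - \frac{1}{3}
  [x^{4} \cos{\left(x y \right)}]:  - 3 B = 3
  [e^{x} e^{y}]:  - \frac{7 A}{3} = \frac{7}{3}
Solving: A = -1, B = -1.
Check against the point condition:
  u(0, 0) = -2  ⟹  A + B = -2  ✓
Hence u(x, y) = - e^{x + y} - \cos{\left(x y \right)}.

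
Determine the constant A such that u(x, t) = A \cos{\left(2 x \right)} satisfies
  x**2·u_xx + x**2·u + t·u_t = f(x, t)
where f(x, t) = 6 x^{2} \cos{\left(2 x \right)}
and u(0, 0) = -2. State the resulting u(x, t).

Substitute the ansatz u = A \cos{\left(2 x \right)} into the left-hand side.
Derivatives of the ansatz:
  u_xx = - 4 A \cos{\left(2 x \right)}
  u_t = 0
Term by term:
  x**2·u_xx = - 4 A x^{2} \cos{\left(2 x \right)}
  x**2·u = A x^{2} \cos{\left(2 x \right)}
  t·u_t = 0
So the left-hand side equals
  - 3 A x^{2} \cos{\left(2 x \right)}
This must equal f(x, t) = 6 x^{2} \cos{\left(2 x \right)} identically.
Matching coefficients of the independent functions:
  [x^{2} \cos{\left(2 x \right)}]:  - 3 A = 6
Solving: A = -2.
Check against the point condition:
  u(0, 0) = -2  ⟹  A = -2  ✓
Hence u(x, t) = - 2 \cos{\left(2 x \right)}.

Answer: u(x, t) = - 2 \cos{\left(2 x \right)}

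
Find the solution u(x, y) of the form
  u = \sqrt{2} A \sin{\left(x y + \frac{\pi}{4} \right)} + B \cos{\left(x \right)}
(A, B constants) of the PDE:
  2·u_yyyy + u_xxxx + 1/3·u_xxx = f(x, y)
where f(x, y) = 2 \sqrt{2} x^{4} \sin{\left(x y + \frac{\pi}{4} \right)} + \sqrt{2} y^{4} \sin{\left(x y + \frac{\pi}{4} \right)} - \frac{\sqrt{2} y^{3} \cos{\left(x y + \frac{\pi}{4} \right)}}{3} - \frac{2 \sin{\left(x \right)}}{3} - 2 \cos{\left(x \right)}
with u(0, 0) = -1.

Substitute the ansatz u = \sqrt{2} A \sin{\left(x y + \frac{\pi}{4} \right)} + B \cos{\left(x \right)} into the left-hand side.
Derivatives of the ansatz:
  u_yyyy = \sqrt{2} A x^{4} \sin{\left(x y + \frac{\pi}{4} \right)}
  u_xxxx = \sqrt{2} A y^{4} \sin{\left(x y + \frac{\pi}{4} \right)} + B \cos{\left(x \right)}
  u_xxx = - \sqrt{2} A y^{3} \cos{\left(x y + \frac{\pi}{4} \right)} + B \sin{\left(x \right)}
Term by term:
  2·u_yyyy = 2 \sqrt{2} A x^{4} \sin{\left(x y + \frac{\pi}{4} \right)}
  u_xxxx = \sqrt{2} A y^{4} \sin{\left(x y + \frac{\pi}{4} \right)} + B \cos{\left(x \right)}
  1/3·u_xxx = - \frac{\sqrt{2} A y^{3} \cos{\left(x y + \frac{\pi}{4} \right)}}{3} + \frac{B \sin{\left(x \right)}}{3}
So the left-hand side equals
  2 \sqrt{2} A x^{4} \sin{\left(x y + \frac{\pi}{4} \right)} + \sqrt{2} A y^{4} \sin{\left(x y + \frac{\pi}{4} \right)} - \frac{\sqrt{2} A y^{3} \cos{\left(x y + \frac{\pi}{4} \right)}}{3} + \frac{B \sin{\left(x \right)}}{3} + B \cos{\left(x \right)}
This must equal f(x, y) = 2 \sqrt{2} x^{4} \sin{\left(x y + \frac{\pi}{4} \right)} + \sqrt{2} y^{4} \sin{\left(x y + \frac{\pi}{4} \right)} - \frac{\sqrt{2} y^{3} \cos{\left(x y + \frac{\pi}{4} \right)}}{3} - \frac{2 \sin{\left(x \right)}}{3} - 2 \cos{\left(x \right)} identically.
Matching coefficients of the independent functions:
  [\sqrt{2} x^{4} \sin{\left(x y + \frac{\pi}{4} \right)}]:  2 A = 2
  [\sqrt{2} y^{3} \cos{\left(x y + \frac{\pi}{4} \right)}]:  - \frac{A}{3} = - \frac{1}{3}
  [\sqrt{2} y^{4} \sin{\left(x y + \frac{\pi}{4} \right)}]:  A = 1
  [\sin{\left(x \right)}]:  \frac{B}{3} = - \frac{2}{3}
  [\cos{\left(x \right)}]:  B = -2
Solving: A = 1, B = -2.
Check against the point condition:
  u(0, 0) = -1  ⟹  A + B = -1  ✓
Hence u(x, y) = \sqrt{2} \sin{\left(x y + \frac{\pi}{4} \right)} - 2 \cos{\left(x \right)}.

Answer: u(x, y) = \sqrt{2} \sin{\left(x y + \frac{\pi}{4} \right)} - 2 \cos{\left(x \right)}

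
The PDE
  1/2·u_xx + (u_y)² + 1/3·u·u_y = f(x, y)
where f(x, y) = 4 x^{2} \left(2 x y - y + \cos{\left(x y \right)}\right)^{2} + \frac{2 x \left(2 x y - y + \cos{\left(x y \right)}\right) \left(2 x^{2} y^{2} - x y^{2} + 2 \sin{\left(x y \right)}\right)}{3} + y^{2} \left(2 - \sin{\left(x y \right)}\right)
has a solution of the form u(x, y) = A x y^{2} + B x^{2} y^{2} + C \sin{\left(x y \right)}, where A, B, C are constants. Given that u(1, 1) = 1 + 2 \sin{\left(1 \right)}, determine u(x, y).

Substitute the ansatz u = A x y^{2} + B x^{2} y^{2} + C \sin{\left(x y \right)} into the left-hand side.
Derivatives of the ansatz:
  u_xx = 2 B y^{2} - C y^{2} \sin{\left(x y \right)}
  u_y = 2 A x y + 2 B x^{2} y + C x \cos{\left(x y \right)}
Term by term:
  1/2·u_xx = B y^{2} - \frac{C y^{2} \sin{\left(x y \right)}}{2}
  (u_y)² = 4 A^{2} x^{2} y^{2} + 8 A B x^{3} y^{2} + 4 A C x^{2} y \cos{\left(x y \right)} + 4 B^{2} x^{4} y^{2} + 4 B C x^{3} y \cos{\left(x y \right)} + C^{2} x^{2} \cos^{2}{\left(x y \right)}
  1/3·u·u_y = \frac{2 A^{2} x^{2} y^{3}}{3} + \frac{4 A B x^{3} y^{3}}{3} + \frac{A C x^{2} y^{2} \cos{\left(x y \right)}}{3} + \frac{2 A C x y \sin{\left(x y \right)}}{3} + \frac{2 B^{2} x^{4} y^{3}}{3} + \frac{B C x^{3} y^{2} \cos{\left(x y \right)}}{3} + \frac{2 B C x^{2} y \sin{\left(x y \right)}}{3} + \frac{C^{2} x \sin{\left(x y \right)} \cos{\left(x y \right)}}{3}
So the left-hand side equals
  \frac{2 A^{2} x^{2} y^{3}}{3} + 4 A^{2} x^{2} y^{2} + \frac{4 A B x^{3} y^{3}}{3} + 8 A B x^{3} y^{2} + \frac{A C x^{2} y^{2} \cos{\left(x y \right)}}{3} + 4 A C x^{2} y \cos{\left(x y \right)} + \frac{2 A C x y \sin{\left(x y \right)}}{3} + \frac{2 B^{2} x^{4} y^{3}}{3} + 4 B^{2} x^{4} y^{2} + \frac{B C x^{3} y^{2} \cos{\left(x y \right)}}{3} + 4 B C x^{3} y \cos{\left(x y \right)} + \frac{2 B C x^{2} y \sin{\left(x y \right)}}{3} + B y^{2} + C^{2} x^{2} \cos^{2}{\left(x y \right)} + \frac{C^{2} x \sin{\left(x y \right)} \cos{\left(x y \right)}}{3} - \frac{C y^{2} \sin{\left(x y \right)}}{2}
This must equal f(x, y) identically; expanded, f = \frac{8 x^{4} y^{3}}{3} + 16 x^{4} y^{2} - \frac{8 x^{3} y^{3}}{3} + \frac{4 x^{3} y^{2} \cos{\left(x y \right)}}{3} - 16 x^{3} y^{2} + 16 x^{3} y \cos{\left(x y \right)} + \frac{2 x^{2} y^{3}}{3} - \frac{2 x^{2} y^{2} \cos{\left(x y \right)}}{3} + 4 x^{2} y^{2} + \frac{8 x^{2} y \sin{\left(x y \right)}}{3} - 8 x^{2} y \cos{\left(x y \right)} + 4 x^{2} \cos^{2}{\left(x y \right)} - \frac{4 x y \sin{\left(x y \right)}}{3} + \frac{4 x \sin{\left(x y \right)} \cos{\left(x y \right)}}{3} - y^{2} \sin{\left(x y \right)} + 2 y^{2}.
Matching coefficients of the independent functions:
(each divided by its leading coefficient; functions giving the same equation are listed together)
  [y^{2}]:  B - 2 = 0
  [x^{2} y^{2}, x^{2} y^{3}]:  A^{2} - 1 = 0
  [x^{2} \cos^{2}{\left(x y \right)}, x \sin{\left(x y \right)} \cos{\left(x y \right)}]:  C^{2} - 4 = 0
  [x^{3} y^{2}, x^{3} y^{3}]:  A B + 2 = 0
  [x^{4} y^{2}, x^{4} y^{3}]:  B^{2} - 4 = 0
  [y^{2} \sin{\left(x y \right)}]:  C - 2 = 0
  [x y \sin{\left(x y \right)}, x^{2} y \cos{\left(x y \right)}, x^{2} y^{2} \cos{\left(x y \right)}]:  A C + 2 = 0
  [x^{2} y \sin{\left(x y \right)}, x^{3} y \cos{\left(x y \right)}, x^{3} y^{2} \cos{\left(x y \right)}]:  B C - 4 = 0
Solving: A = -1, B = 2, C = 2.
Check against the point condition:
  u(1, 1) = 1 + 2 \sin{\left(1 \right)}  ⟹  A + B + C \sin{\left(1 \right)} = 1 + 2 \sin{\left(1 \right)}  ✓
Hence u(x, y) = 2 x^{2} y^{2} - x y^{2} + 2 \sin{\left(x y \right)}.

Answer: u(x, y) = 2 x^{2} y^{2} - x y^{2} + 2 \sin{\left(x y \right)}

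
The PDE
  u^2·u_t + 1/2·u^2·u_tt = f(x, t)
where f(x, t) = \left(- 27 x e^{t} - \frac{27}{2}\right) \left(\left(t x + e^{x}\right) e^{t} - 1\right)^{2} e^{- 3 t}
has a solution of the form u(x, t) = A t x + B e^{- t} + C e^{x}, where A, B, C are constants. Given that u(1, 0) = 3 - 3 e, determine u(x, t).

Substitute the ansatz u = A t x + B e^{- t} + C e^{x} into the left-hand side.
Derivatives of the ansatz:
  u_t = A x - B e^{- t}
  u_tt = B e^{- t}
Term by term:
  u^2·u_t = A^{3} t^{2} x^{3} - A^{2} B t^{2} x^{2} e^{- t} + 2 A^{2} B t x^{2} e^{- t} + 2 A^{2} C t x^{2} e^{x} - 2 A B^{2} t x e^{- 2 t} + A B^{2} x e^{- 2 t} - 2 A B C t x e^{- t} e^{x} + 2 A B C x e^{- t} e^{x} + A C^{2} x e^{2 x} - B^{3} e^{- 3 t} - 2 B^{2} C e^{- 2 t} e^{x} - B C^{2} e^{- t} e^{2 x}
  1/2·u^2·u_tt = \frac{A^{2} B t^{2} x^{2} e^{- t}}{2} + A B^{2} t x e^{- 2 t} + A B C t x e^{- t} e^{x} + \frac{B^{3} e^{- 3 t}}{2} + B^{2} C e^{- 2 t} e^{x} + \frac{B C^{2} e^{- t} e^{2 x}}{2}
So the left-hand side equals
  A^{3} t^{2} x^{3} - \frac{A^{2} B t^{2} x^{2} e^{- t}}{2} + 2 A^{2} B t x^{2} e^{- t} + 2 A^{2} C t x^{2} e^{x} - A B^{2} t x e^{- 2 t} + A B^{2} x e^{- 2 t} - A B C t x e^{- t} e^{x} + 2 A B C x e^{- t} e^{x} + A C^{2} x e^{2 x} - \frac{B^{3} e^{- 3 t}}{2} - B^{2} C e^{- 2 t} e^{x} - \frac{B C^{2} e^{- t} e^{2 x}}{2}
This must equal f(x, t) identically; expanded, f = - 27 t^{2} x^{3} - \frac{27 t^{2} x^{2} e^{- t}}{2} - 54 t x^{2} e^{x} + 54 t x^{2} e^{- t} - 27 t x e^{- t} e^{x} + 27 t x e^{- 2 t} - 27 x e^{2 x} + 54 x e^{- t} e^{x} - 27 x e^{- 2 t} - \frac{27 e^{- t} e^{2 x}}{2} + 27 e^{- 2 t} e^{x} - \frac{27 e^{- 3 t}}{2}.
Matching coefficients of the independent functions:
  [t^{2} x^{3}]:  A^{3} = -27
  [x e^{- 2 t}]:  A B^{2} = -27
  [x e^{2 x}]:  A C^{2} = -27
  [e^{- 2 t} e^{x}]:  - B^{2} C = 27
  [e^{- t} e^{2 x}]:  - \frac{B C^{2}}{2} = - \frac{27}{2}
  [t x e^{- 2 t}]:  - A B^{2} = 27
  [t x^{2} e^{- t}]:  2 A^{2} B = 54
  [t x^{2} e^{x}]:  2 A^{2} C = -54
  [t^{2} x^{2} e^{- t}]:  - \frac{A^{2} B}{2} = - \frac{27}{2}
  [x e^{- t} e^{x}]:  2 A B C = 54
  [t x e^{- t} e^{x}]:  - A B C = -27
  [e^{- 3 t}]:  - \frac{B^{3}}{2} = - \frac{27}{2}
Solving: A = -3, B = 3, C = -3.
Check against the point condition:
  u(1, 0) = 3 - 3 e  ⟹  B + e C = 3 - 3 e  ✓
Hence u(x, t) = - 3 t x - 3 e^{x} + 3 e^{- t}.

Answer: u(x, t) = - 3 t x - 3 e^{x} + 3 e^{- t}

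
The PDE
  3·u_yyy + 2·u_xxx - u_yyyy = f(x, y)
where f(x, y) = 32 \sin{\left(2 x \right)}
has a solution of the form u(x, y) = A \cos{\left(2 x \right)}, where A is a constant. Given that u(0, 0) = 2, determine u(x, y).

Substitute the ansatz u = A \cos{\left(2 x \right)} into the left-hand side.
Derivatives of the ansatz:
  u_yyy = 0
  u_xxx = 8 A \sin{\left(2 x \right)}
  u_yyyy = 0
Term by term:
  3·u_yyy = 0
  2·u_xxx = 16 A \sin{\left(2 x \right)}
  -u_yyyy = 0
So the left-hand side equals
  16 A \sin{\left(2 x \right)}
This must equal f(x, y) = 32 \sin{\left(2 x \right)} identically.
Matching coefficients of the independent functions:
  [\sin{\left(2 x \right)}]:  16 A = 32
Solving: A = 2.
Check against the point condition:
  u(0, 0) = 2  ⟹  A = 2  ✓
Hence u(x, y) = 2 \cos{\left(2 x \right)}.

Answer: u(x, y) = 2 \cos{\left(2 x \right)}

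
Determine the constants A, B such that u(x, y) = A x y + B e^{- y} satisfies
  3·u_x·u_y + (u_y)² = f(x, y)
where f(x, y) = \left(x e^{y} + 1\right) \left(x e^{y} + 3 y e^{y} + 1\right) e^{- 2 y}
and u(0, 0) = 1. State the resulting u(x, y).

Answer: u(x, y) = - x y + e^{- y}

Derivation:
Substitute the ansatz u = A x y + B e^{- y} into the left-hand side.
Derivatives of the ansatz:
  u_x = A y
  u_y = A x - B e^{- y}
Term by term:
  3·u_x·u_y = 3 A^{2} x y - 3 A B y e^{- y}
  (u_y)² = A^{2} x^{2} - 2 A B x e^{- y} + B^{2} e^{- 2 y}
So the left-hand side equals
  A^{2} x^{2} + 3 A^{2} x y - 2 A B x e^{- y} - 3 A B y e^{- y} + B^{2} e^{- 2 y}
This must equal f(x, y) = \left(x e^{y} + 1\right) \left(x e^{y} + 3 y e^{y} + 1\right) e^{- 2 y} identically.
Matching coefficients of the independent functions:
  [x^{2}]:  A^{2} = 1
  [x y]:  3 A^{2} = 3
  [x e^{- y}]:  - 2 A B = 2
  [y e^{- y}]:  - 3 A B = 3
  [e^{- 2 y}]:  B^{2} = 1
These equations allow (A, B) = (-1, 1) or (1, -1).
Impose the point condition(s):
  u(0, 0) = 1  ⟹  B = 1
Only A = -1, B = 1 satisfies everything.
Hence u(x, y) = - x y + e^{- y}.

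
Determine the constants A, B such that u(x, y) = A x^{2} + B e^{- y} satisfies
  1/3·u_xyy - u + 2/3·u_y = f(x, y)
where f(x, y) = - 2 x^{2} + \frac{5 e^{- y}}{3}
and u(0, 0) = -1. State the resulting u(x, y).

Substitute the ansatz u = A x^{2} + B e^{- y} into the left-hand side.
Derivatives of the ansatz:
  u_xyy = 0
  u_y = - B e^{- y}
Term by term:
  1/3·u_xyy = 0
  -u = - A x^{2} - B e^{- y}
  2/3·u_y = - \frac{2 B e^{- y}}{3}
So the left-hand side equals
  - A x^{2} - \frac{5 B e^{- y}}{3}
This must equal f(x, y) = - 2 x^{2} + \frac{5 e^{- y}}{3} identically.
Matching coefficients of the independent functions:
  [x^{2}]:  - A = -2
  [e^{- y}]:  - \frac{5 B}{3} = \frac{5}{3}
Solving: A = 2, B = -1.
Check against the point condition:
  u(0, 0) = -1  ⟹  B = -1  ✓
Hence u(x, y) = 2 x^{2} - e^{- y}.

Answer: u(x, y) = 2 x^{2} - e^{- y}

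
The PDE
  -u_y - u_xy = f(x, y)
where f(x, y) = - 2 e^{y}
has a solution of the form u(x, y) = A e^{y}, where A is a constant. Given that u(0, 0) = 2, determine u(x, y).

Substitute the ansatz u = A e^{y} into the left-hand side.
Derivatives of the ansatz:
  u_y = A e^{y}
  u_xy = 0
Term by term:
  -u_y = - A e^{y}
  -u_xy = 0
So the left-hand side equals
  - A e^{y}
This must equal f(x, y) = - 2 e^{y} identically.
Matching coefficients of the independent functions:
  [e^{y}]:  - A = -2
Solving: A = 2.
Check against the point condition:
  u(0, 0) = 2  ⟹  A = 2  ✓
Hence u(x, y) = 2 e^{y}.

Answer: u(x, y) = 2 e^{y}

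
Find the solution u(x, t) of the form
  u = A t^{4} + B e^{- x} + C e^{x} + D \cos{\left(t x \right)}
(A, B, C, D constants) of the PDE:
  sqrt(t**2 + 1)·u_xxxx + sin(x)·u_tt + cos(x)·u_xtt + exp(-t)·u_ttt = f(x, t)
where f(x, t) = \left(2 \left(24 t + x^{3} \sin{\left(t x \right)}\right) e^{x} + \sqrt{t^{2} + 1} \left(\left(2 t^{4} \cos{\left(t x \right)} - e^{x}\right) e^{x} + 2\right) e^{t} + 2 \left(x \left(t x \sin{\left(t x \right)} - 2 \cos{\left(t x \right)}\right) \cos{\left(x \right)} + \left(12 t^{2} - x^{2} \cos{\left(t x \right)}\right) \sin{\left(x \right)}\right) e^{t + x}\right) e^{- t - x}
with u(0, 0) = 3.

Substitute the ansatz u = A t^{4} + B e^{- x} + C e^{x} + D \cos{\left(t x \right)} into the left-hand side.
Derivatives of the ansatz:
  u_xxxx = B e^{- x} + C e^{x} + D t^{4} \cos{\left(t x \right)}
  u_tt = 12 A t^{2} - D x^{2} \cos{\left(t x \right)}
  u_xtt = D t x^{2} \sin{\left(t x \right)} - 2 D x \cos{\left(t x \right)}
  u_ttt = 24 A t + D x^{3} \sin{\left(t x \right)}
Term by term:
  sqrt(t**2 + 1)·u_xxxx = B \sqrt{t^{2} + 1} e^{- x} + C \sqrt{t^{2} + 1} e^{x} + D t^{4} \sqrt{t^{2} + 1} \cos{\left(t x \right)}
  sin(x)·u_tt = 12 A t^{2} \sin{\left(x \right)} - D x^{2} \sin{\left(x \right)} \cos{\left(t x \right)}
  cos(x)·u_xtt = D t x^{2} \sin{\left(t x \right)} \cos{\left(x \right)} - 2 D x \cos{\left(x \right)} \cos{\left(t x \right)}
  exp(-t)·u_ttt = 24 A t e^{- t} + D x^{3} e^{- t} \sin{\left(t x \right)}
So the left-hand side equals
  12 A t^{2} \sin{\left(x \right)} + 24 A t e^{- t} + B \sqrt{t^{2} + 1} e^{- x} + C \sqrt{t^{2} + 1} e^{x} + D t^{4} \sqrt{t^{2} + 1} \cos{\left(t x \right)} + D t x^{2} \sin{\left(t x \right)} \cos{\left(x \right)} + D x^{3} e^{- t} \sin{\left(t x \right)} - D x^{2} \sin{\left(x \right)} \cos{\left(t x \right)} - 2 D x \cos{\left(x \right)} \cos{\left(t x \right)}
This must equal f(x, t) identically; expanded, f = 2 t^{4} \sqrt{t^{2} + 1} \cos{\left(t x \right)} + 24 t^{2} \sin{\left(x \right)} + 2 t x^{2} \sin{\left(t x \right)} \cos{\left(x \right)} + 48 t e^{- t} + 2 x^{3} e^{- t} \sin{\left(t x \right)} - 2 x^{2} \sin{\left(x \right)} \cos{\left(t x \right)} - 4 x \cos{\left(x \right)} \cos{\left(t x \right)} - \sqrt{t^{2} + 1} e^{x} + 2 \sqrt{t^{2} + 1} e^{- x}.
Matching coefficients of the independent functions:
  [t e^{- t}]:  24 A = 48
  [t^{2} \sin{\left(x \right)}]:  12 A = 24
  [\sqrt{t^{2} + 1} e^{- x}]:  B = 2
  [\sqrt{t^{2} + 1} e^{x}]:  C = -1
  [t^{4} \sqrt{t^{2} + 1} \cos{\left(t x \right)}, x^{3} e^{- t} \sin{\left(t x \right)}, t x^{2} \sin{\left(t x \right)} \cos{\left(x \right)}]:  D = 2
  [x \cos{\left(x \right)} \cos{\left(t x \right)}]:  - 2 D = -4
  [x^{2} \sin{\left(x \right)} \cos{\left(t x \right)}]:  - D = -2
Solving: A = 2, B = 2, C = -1, D = 2.
Check against the point condition:
  u(0, 0) = 3  ⟹  B + C + D = 3  ✓
Hence u(x, t) = 2 t^{4} - e^{x} + 2 \cos{\left(t x \right)} + 2 e^{- x}.

Answer: u(x, t) = 2 t^{4} - e^{x} + 2 \cos{\left(t x \right)} + 2 e^{- x}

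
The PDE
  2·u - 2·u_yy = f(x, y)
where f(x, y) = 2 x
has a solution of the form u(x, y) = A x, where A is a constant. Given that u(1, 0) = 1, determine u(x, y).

Answer: u(x, y) = x

Derivation:
Substitute the ansatz u = A x into the left-hand side.
Derivatives of the ansatz:
  u_yy = 0
Term by term:
  2·u = 2 A x
  -2·u_yy = 0
So the left-hand side equals
  2 A x
This must equal f(x, y) = 2 x identically.
Matching coefficients of the independent functions:
  [x]:  2 A = 2
Solving: A = 1.
Check against the point condition:
  u(1, 0) = 1  ⟹  A = 1  ✓
Hence u(x, y) = x.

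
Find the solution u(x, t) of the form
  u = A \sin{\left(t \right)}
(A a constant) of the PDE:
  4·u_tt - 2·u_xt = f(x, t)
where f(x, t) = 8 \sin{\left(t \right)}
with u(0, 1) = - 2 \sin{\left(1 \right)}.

Substitute the ansatz u = A \sin{\left(t \right)} into the left-hand side.
Derivatives of the ansatz:
  u_tt = - A \sin{\left(t \right)}
  u_xt = 0
Term by term:
  4·u_tt = - 4 A \sin{\left(t \right)}
  -2·u_xt = 0
So the left-hand side equals
  - 4 A \sin{\left(t \right)}
This must equal f(x, t) = 8 \sin{\left(t \right)} identically.
Matching coefficients of the independent functions:
  [\sin{\left(t \right)}]:  - 4 A = 8
Solving: A = -2.
Check against the point condition:
  u(0, 1) = - 2 \sin{\left(1 \right)}  ⟹  A \sin{\left(1 \right)} = - 2 \sin{\left(1 \right)}  ✓
Hence u(x, t) = - 2 \sin{\left(t \right)}.

Answer: u(x, t) = - 2 \sin{\left(t \right)}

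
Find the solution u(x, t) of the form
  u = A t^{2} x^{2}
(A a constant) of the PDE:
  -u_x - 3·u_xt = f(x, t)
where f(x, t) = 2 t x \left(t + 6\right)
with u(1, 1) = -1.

Answer: u(x, t) = - t^{2} x^{2}

Derivation:
Substitute the ansatz u = A t^{2} x^{2} into the left-hand side.
Derivatives of the ansatz:
  u_x = 2 A t^{2} x
  u_xt = 4 A t x
Term by term:
  -u_x = - 2 A t^{2} x
  -3·u_xt = - 12 A t x
So the left-hand side equals
  - 2 A t^{2} x - 12 A t x
This must equal f(x, t) identically; expanded, f = 2 t^{2} x + 12 t x.
Matching coefficients of the independent functions:
  [t x]:  - 12 A = 12
  [t^{2} x]:  - 2 A = 2
Solving: A = -1.
Check against the point condition:
  u(1, 1) = -1  ⟹  A = -1  ✓
Hence u(x, t) = - t^{2} x^{2}.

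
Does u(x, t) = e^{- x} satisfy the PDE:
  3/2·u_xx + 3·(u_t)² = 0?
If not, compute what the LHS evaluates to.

Evaluate each term of the left-hand side for u = e^{- x}.
Derivatives:
  u_xx = e^{- x}
  u_t = 0
Terms:
  3/2·u_xx = \frac{3 e^{- x}}{2}
  3·(u_t)² = 0
Sum: LHS = \frac{3 e^{- x}}{2}
Given right-hand side: 0. Difference LHS − RHS = \frac{3 e^{- x}}{2} ≠ 0, so u is not a solution.

Answer: No, the LHS evaluates to \frac{3 e^{- x}}{2}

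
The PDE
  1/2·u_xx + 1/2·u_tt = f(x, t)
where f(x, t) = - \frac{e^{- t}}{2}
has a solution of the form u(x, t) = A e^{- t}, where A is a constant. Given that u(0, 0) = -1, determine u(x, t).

Answer: u(x, t) = - e^{- t}

Derivation:
Substitute the ansatz u = A e^{- t} into the left-hand side.
Derivatives of the ansatz:
  u_xx = 0
  u_tt = A e^{- t}
Term by term:
  1/2·u_xx = 0
  1/2·u_tt = \frac{A e^{- t}}{2}
So the left-hand side equals
  \frac{A e^{- t}}{2}
This must equal f(x, t) = - \frac{e^{- t}}{2} identically.
Matching coefficients of the independent functions:
  [e^{- t}]:  \frac{A}{2} = - \frac{1}{2}
Solving: A = -1.
Check against the point condition:
  u(0, 0) = -1  ⟹  A = -1  ✓
Hence u(x, t) = - e^{- t}.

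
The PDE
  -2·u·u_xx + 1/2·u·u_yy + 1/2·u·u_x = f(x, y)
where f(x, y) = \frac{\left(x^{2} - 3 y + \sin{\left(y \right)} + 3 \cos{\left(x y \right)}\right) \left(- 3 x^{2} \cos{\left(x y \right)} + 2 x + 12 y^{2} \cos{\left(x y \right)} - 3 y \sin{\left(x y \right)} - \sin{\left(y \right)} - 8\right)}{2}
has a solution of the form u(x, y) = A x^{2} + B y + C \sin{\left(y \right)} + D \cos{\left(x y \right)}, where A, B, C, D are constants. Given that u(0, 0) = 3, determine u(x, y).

Substitute the ansatz u = A x^{2} + B y + C \sin{\left(y \right)} + D \cos{\left(x y \right)} into the left-hand side.
Derivatives of the ansatz:
  u_xx = 2 A - D y^{2} \cos{\left(x y \right)}
  u_yy = - C \sin{\left(y \right)} - D x^{2} \cos{\left(x y \right)}
  u_x = 2 A x - D y \sin{\left(x y \right)}
Term by term:
  -2·u·u_xx = - 4 A^{2} x^{2} - 4 A B y - 4 A C \sin{\left(y \right)} + 2 A D x^{2} y^{2} \cos{\left(x y \right)} - 4 A D \cos{\left(x y \right)} + 2 B D y^{3} \cos{\left(x y \right)} + 2 C D y^{2} \sin{\left(y \right)} \cos{\left(x y \right)} + 2 D^{2} y^{2} \cos^{2}{\left(x y \right)}
  1/2·u·u_yy = - \frac{A C x^{2} \sin{\left(y \right)}}{2} - \frac{A D x^{4} \cos{\left(x y \right)}}{2} - \frac{B C y \sin{\left(y \right)}}{2} - \frac{B D x^{2} y \cos{\left(x y \right)}}{2} - \frac{C^{2} \sin^{2}{\left(y \right)}}{2} - \frac{C D x^{2} \sin{\left(y \right)} \cos{\left(x y \right)}}{2} - \frac{C D \sin{\left(y \right)} \cos{\left(x y \right)}}{2} - \frac{D^{2} x^{2} \cos^{2}{\left(x y \right)}}{2}
  1/2·u·u_x = A^{2} x^{3} + A B x y + A C x \sin{\left(y \right)} - \frac{A D x^{2} y \sin{\left(x y \right)}}{2} + A D x \cos{\left(x y \right)} - \frac{B D y^{2} \sin{\left(x y \right)}}{2} - \frac{C D y \sin{\left(y \right)} \sin{\left(x y \right)}}{2} - \frac{D^{2} y \sin{\left(x y \right)} \cos{\left(x y \right)}}{2}
So the left-hand side equals
  A^{2} x^{3} - 4 A^{2} x^{2} + A B x y - 4 A B y - \frac{A C x^{2} \sin{\left(y \right)}}{2} + A C x \sin{\left(y \right)} - 4 A C \sin{\left(y \right)} - \frac{A D x^{4} \cos{\left(x y \right)}}{2} + 2 A D x^{2} y^{2} \cos{\left(x y \right)} - \frac{A D x^{2} y \sin{\left(x y \right)}}{2} + A D x \cos{\left(x y \right)} - 4 A D \cos{\left(x y \right)} - \frac{B C y \sin{\left(y \right)}}{2} - \frac{B D x^{2} y \cos{\left(x y \right)}}{2} + 2 B D y^{3} \cos{\left(x y \right)} - \frac{B D y^{2} \sin{\left(x y \right)}}{2} - \frac{C^{2} \sin^{2}{\left(y \right)}}{2} - \frac{C D x^{2} \sin{\left(y \right)} \cos{\left(x y \right)}}{2} + 2 C D y^{2} \sin{\left(y \right)} \cos{\left(x y \right)} - \frac{C D y \sin{\left(y \right)} \sin{\left(x y \right)}}{2} - \frac{C D \sin{\left(y \right)} \cos{\left(x y \right)}}{2} - \frac{D^{2} x^{2} \cos^{2}{\left(x y \right)}}{2} + 2 D^{2} y^{2} \cos^{2}{\left(x y \right)} - \frac{D^{2} y \sin{\left(x y \right)} \cos{\left(x y \right)}}{2}
This must equal f(x, y) identically; expanded, f = - \frac{3 x^{4} \cos{\left(x y \right)}}{2} + x^{3} + 6 x^{2} y^{2} \cos{\left(x y \right)} - \frac{3 x^{2} y \sin{\left(x y \right)}}{2} + \frac{9 x^{2} y \cos{\left(x y \right)}}{2} - \frac{3 x^{2} \sin{\left(y \right)} \cos{\left(x y \right)}}{2} - \frac{x^{2} \sin{\left(y \right)}}{2} - \frac{9 x^{2} \cos^{2}{\left(x y \right)}}{2} - 4 x^{2} - 3 x y + x \sin{\left(y \right)} + 3 x \cos{\left(x y \right)} - 18 y^{3} \cos{\left(x y \right)} + 6 y^{2} \sin{\left(y \right)} \cos{\left(x y \right)} + \frac{9 y^{2} \sin{\left(x y \right)}}{2} + 18 y^{2} \cos^{2}{\left(x y \right)} - \frac{3 y \sin{\left(y \right)} \sin{\left(x y \right)}}{2} + \frac{3 y \sin{\left(y \right)}}{2} - \frac{9 y \sin{\left(x y \right)} \cos{\left(x y \right)}}{2} + 12 y - \frac{\sin^{2}{\left(y \right)}}{2} - \frac{3 \sin{\left(y \right)} \cos{\left(x y \right)}}{2} - 4 \sin{\left(y \right)} - 12 \cos{\left(x y \right)}.
Matching coefficients of the independent functions:
(each divided by its leading coefficient; functions giving the same equation are listed together)
  [x^{2}, x^{3}]:  A^{2} - 1 = 0
  [y, x y]:  A B + 3 = 0
  [x \sin{\left(y \right)}, x^{2} \sin{\left(y \right)}, \sin{\left(y \right)}]:  A C - 1 = 0
  [x \cos{\left(x y \right)}, x^{4} \cos{\left(x y \right)}, x^{2} y \sin{\left(x y \right)}, …]:  A D - 3 = 0
  [x^{2} \cos^{2}{\left(x y \right)}, y^{2} \cos^{2}{\left(x y \right)}, y \sin{\left(x y \right)} \cos{\left(x y \right)}]:  D^{2} - 9 = 0
  [y \sin{\left(y \right)}]:  B C + 3 = 0
  [y^{2} \sin{\left(x y \right)}, y^{3} \cos{\left(x y \right)}, x^{2} y \cos{\left(x y \right)}]:  B D + 9 = 0
  [\sin{\left(y \right)} \cos{\left(x y \right)}, x^{2} \sin{\left(y \right)} \cos{\left(x y \right)}, y \sin{\left(y \right)} \sin{\left(x y \right)}, …]:  C D - 3 = 0
  [\sin^{2}{\left(y \right)}]:  C^{2} - 1 = 0
These equations allow (A, B, C, D) = (-1, 3, -1, -3) or (1, -3, 1, 3).
Impose the point condition(s):
  u(0, 0) = 3  ⟹  D = 3
Only A = 1, B = -3, C = 1, D = 3 satisfies everything.
Hence u(x, y) = x^{2} - 3 y + \sin{\left(y \right)} + 3 \cos{\left(x y \right)}.

Answer: u(x, y) = x^{2} - 3 y + \sin{\left(y \right)} + 3 \cos{\left(x y \right)}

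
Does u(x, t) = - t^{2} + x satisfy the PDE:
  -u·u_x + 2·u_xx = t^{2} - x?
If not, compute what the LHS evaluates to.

Evaluate each term of the left-hand side for u = - t^{2} + x.
Derivatives:
  u_x = 1
  u_xx = 0
Terms:
  -u·u_x = t^{2} - x
  2·u_xx = 0
Sum: LHS = t^{2} - x
This is exactly the given right-hand side, so u is a solution.

Answer: Yes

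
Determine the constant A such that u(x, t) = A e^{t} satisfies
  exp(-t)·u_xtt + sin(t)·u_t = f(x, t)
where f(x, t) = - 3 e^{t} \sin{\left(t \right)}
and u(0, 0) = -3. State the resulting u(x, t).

Substitute the ansatz u = A e^{t} into the left-hand side.
Derivatives of the ansatz:
  u_xtt = 0
  u_t = A e^{t}
Term by term:
  exp(-t)·u_xtt = 0
  sin(t)·u_t = A e^{t} \sin{\left(t \right)}
So the left-hand side equals
  A e^{t} \sin{\left(t \right)}
This must equal f(x, t) = - 3 e^{t} \sin{\left(t \right)} identically.
Matching coefficients of the independent functions:
  [e^{t} \sin{\left(t \right)}]:  A = -3
Solving: A = -3.
Check against the point condition:
  u(0, 0) = -3  ⟹  A = -3  ✓
Hence u(x, t) = - 3 e^{t}.

Answer: u(x, t) = - 3 e^{t}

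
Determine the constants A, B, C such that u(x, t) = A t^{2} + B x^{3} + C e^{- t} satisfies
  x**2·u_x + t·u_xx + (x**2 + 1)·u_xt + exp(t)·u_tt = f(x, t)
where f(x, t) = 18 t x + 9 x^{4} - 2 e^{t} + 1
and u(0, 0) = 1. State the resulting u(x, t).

Substitute the ansatz u = A t^{2} + B x^{3} + C e^{- t} into the left-hand side.
Derivatives of the ansatz:
  u_x = 3 B x^{2}
  u_xx = 6 B x
  u_xt = 0
  u_tt = 2 A + C e^{- t}
Term by term:
  x**2·u_x = 3 B x^{4}
  t·u_xx = 6 B t x
  (x**2 + 1)·u_xt = 0
  exp(t)·u_tt = 2 A e^{t} + C
So the left-hand side equals
  2 A e^{t} + 6 B t x + 3 B x^{4} + C
This must equal f(x, t) = 18 t x + 9 x^{4} - 2 e^{t} + 1 identically.
Matching coefficients of the independent functions:
  [constant term]:  C = 1
  [x^{4}]:  3 B = 9
  [t x]:  6 B = 18
  [e^{t}]:  2 A = -2
Solving: A = -1, B = 3, C = 1.
Check against the point condition:
  u(0, 0) = 1  ⟹  C = 1  ✓
Hence u(x, t) = - t^{2} + 3 x^{3} + e^{- t}.

Answer: u(x, t) = - t^{2} + 3 x^{3} + e^{- t}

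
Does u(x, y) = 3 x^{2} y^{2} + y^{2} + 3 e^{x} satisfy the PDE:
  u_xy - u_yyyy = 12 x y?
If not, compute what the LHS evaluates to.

Evaluate each term of the left-hand side for u = 3 x^{2} y^{2} + y^{2} + 3 e^{x}.
Derivatives:
  u_xy = 12 x y
  u_yyyy = 0
Terms:
  u_xy = 12 x y
  -u_yyyy = 0
Sum: LHS = 12 x y
This is exactly the given right-hand side, so u is a solution.

Answer: Yes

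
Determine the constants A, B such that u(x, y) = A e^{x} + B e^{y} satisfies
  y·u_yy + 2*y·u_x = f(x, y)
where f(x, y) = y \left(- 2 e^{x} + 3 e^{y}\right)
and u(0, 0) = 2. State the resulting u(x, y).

Substitute the ansatz u = A e^{x} + B e^{y} into the left-hand side.
Derivatives of the ansatz:
  u_yy = B e^{y}
  u_x = A e^{x}
Term by term:
  y·u_yy = B y e^{y}
  2*y·u_x = 2 A y e^{x}
So the left-hand side equals
  2 A y e^{x} + B y e^{y}
This must equal f(x, y) = y \left(- 2 e^{x} + 3 e^{y}\right) identically.
Matching coefficients of the independent functions:
  [y e^{x}]:  2 A = -2
  [y e^{y}]:  B = 3
Solving: A = -1, B = 3.
Check against the point condition:
  u(0, 0) = 2  ⟹  A + B = 2  ✓
Hence u(x, y) = - e^{x} + 3 e^{y}.

Answer: u(x, y) = - e^{x} + 3 e^{y}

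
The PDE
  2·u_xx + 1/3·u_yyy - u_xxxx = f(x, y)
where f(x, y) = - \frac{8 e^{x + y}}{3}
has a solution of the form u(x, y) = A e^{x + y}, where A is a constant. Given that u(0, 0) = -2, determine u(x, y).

Substitute the ansatz u = A e^{x + y} into the left-hand side.
Derivatives of the ansatz:
  u_xx = A e^{x} e^{y}
  u_yyy = A e^{x} e^{y}
  u_xxxx = A e^{x} e^{y}
Term by term:
  2·u_xx = 2 A e^{x} e^{y}
  1/3·u_yyy = \frac{A e^{x} e^{y}}{3}
  -u_xxxx = - A e^{x} e^{y}
So the left-hand side equals
  \frac{4 A e^{x} e^{y}}{3}
This must equal f(x, y) identically; expanded, f = - \frac{8 e^{x} e^{y}}{3}.
Matching coefficients of the independent functions:
  [e^{x} e^{y}]:  \frac{4 A}{3} = - \frac{8}{3}
Solving: A = -2.
Check against the point condition:
  u(0, 0) = -2  ⟹  A = -2  ✓
Hence u(x, y) = - 2 e^{x + y}.

Answer: u(x, y) = - 2 e^{x + y}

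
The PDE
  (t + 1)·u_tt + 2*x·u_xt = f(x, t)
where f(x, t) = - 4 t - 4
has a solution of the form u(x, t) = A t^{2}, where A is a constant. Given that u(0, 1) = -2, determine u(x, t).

Answer: u(x, t) = - 2 t^{2}

Derivation:
Substitute the ansatz u = A t^{2} into the left-hand side.
Derivatives of the ansatz:
  u_tt = 2 A
  u_xt = 0
Term by term:
  (t + 1)·u_tt = 2 A t + 2 A
  2*x·u_xt = 0
So the left-hand side equals
  2 A t + 2 A
This must equal f(x, t) = - 4 t - 4 identically.
Matching coefficients of the independent functions:
  [constant term, t]:  2 A = -4
Solving: A = -2.
Check against the point condition:
  u(0, 1) = -2  ⟹  A = -2  ✓
Hence u(x, t) = - 2 t^{2}.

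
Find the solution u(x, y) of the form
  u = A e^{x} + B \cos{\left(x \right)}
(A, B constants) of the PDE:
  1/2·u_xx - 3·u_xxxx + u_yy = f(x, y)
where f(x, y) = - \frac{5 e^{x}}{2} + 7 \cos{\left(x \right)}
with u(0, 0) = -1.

Substitute the ansatz u = A e^{x} + B \cos{\left(x \right)} into the left-hand side.
Derivatives of the ansatz:
  u_xx = A e^{x} - B \cos{\left(x \right)}
  u_xxxx = A e^{x} + B \cos{\left(x \right)}
  u_yy = 0
Term by term:
  1/2·u_xx = \frac{A e^{x}}{2} - \frac{B \cos{\left(x \right)}}{2}
  -3·u_xxxx = - 3 A e^{x} - 3 B \cos{\left(x \right)}
  u_yy = 0
So the left-hand side equals
  - \frac{5 A e^{x}}{2} - \frac{7 B \cos{\left(x \right)}}{2}
This must equal f(x, y) = - \frac{5 e^{x}}{2} + 7 \cos{\left(x \right)} identically.
Matching coefficients of the independent functions:
  [e^{x}]:  - \frac{5 A}{2} = - \frac{5}{2}
  [\cos{\left(x \right)}]:  - \frac{7 B}{2} = 7
Solving: A = 1, B = -2.
Check against the point condition:
  u(0, 0) = -1  ⟹  A + B = -1  ✓
Hence u(x, y) = e^{x} - 2 \cos{\left(x \right)}.

Answer: u(x, y) = e^{x} - 2 \cos{\left(x \right)}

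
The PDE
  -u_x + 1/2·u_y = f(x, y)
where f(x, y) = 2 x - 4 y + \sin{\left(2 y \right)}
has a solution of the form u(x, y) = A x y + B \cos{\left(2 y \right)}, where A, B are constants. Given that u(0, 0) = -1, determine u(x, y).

Substitute the ansatz u = A x y + B \cos{\left(2 y \right)} into the left-hand side.
Derivatives of the ansatz:
  u_x = A y
  u_y = A x - 2 B \sin{\left(2 y \right)}
Term by term:
  -u_x = - A y
  1/2·u_y = \frac{A x}{2} - B \sin{\left(2 y \right)}
So the left-hand side equals
  \frac{A x}{2} - A y - B \sin{\left(2 y \right)}
This must equal f(x, y) = 2 x - 4 y + \sin{\left(2 y \right)} identically.
Matching coefficients of the independent functions:
  [x]:  \frac{A}{2} = 2
  [y]:  - A = -4
  [\sin{\left(2 y \right)}]:  - B = 1
Solving: A = 4, B = -1.
Check against the point condition:
  u(0, 0) = -1  ⟹  B = -1  ✓
Hence u(x, y) = 4 x y - \cos{\left(2 y \right)}.

Answer: u(x, y) = 4 x y - \cos{\left(2 y \right)}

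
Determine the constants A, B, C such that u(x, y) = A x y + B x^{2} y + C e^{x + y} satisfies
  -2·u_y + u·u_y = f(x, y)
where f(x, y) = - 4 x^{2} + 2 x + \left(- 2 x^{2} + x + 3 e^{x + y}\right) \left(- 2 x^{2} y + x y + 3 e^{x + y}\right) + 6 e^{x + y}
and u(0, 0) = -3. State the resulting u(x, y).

Substitute the ansatz u = A x y + B x^{2} y + C e^{x + y} into the left-hand side.
Derivatives of the ansatz:
  u_y = A x + B x^{2} + C e^{x} e^{y}
Term by term:
  -2·u_y = - 2 A x - 2 B x^{2} - 2 C e^{x} e^{y}
  u·u_y = A^{2} x^{2} y + 2 A B x^{3} y + A C x y e^{x} e^{y} + A C x e^{x} e^{y} + B^{2} x^{4} y + B C x^{2} y e^{x} e^{y} + B C x^{2} e^{x} e^{y} + C^{2} e^{2 x} e^{2 y}
So the left-hand side equals
  A^{2} x^{2} y + 2 A B x^{3} y + A C x y e^{x} e^{y} + A C x e^{x} e^{y} - 2 A x + B^{2} x^{4} y + B C x^{2} y e^{x} e^{y} + B C x^{2} e^{x} e^{y} - 2 B x^{2} + C^{2} e^{2 x} e^{2 y} - 2 C e^{x} e^{y}
This must equal f(x, y) identically; expanded, f = 4 x^{4} y - 4 x^{3} y - 6 x^{2} y e^{x} e^{y} + x^{2} y - 6 x^{2} e^{x} e^{y} - 4 x^{2} + 3 x y e^{x} e^{y} + 3 x e^{x} e^{y} + 2 x + 9 e^{2 x} e^{2 y} + 6 e^{x} e^{y}.
Matching coefficients of the independent functions:
  [x]:  - 2 A = 2
  [x^{2}]:  - 2 B = -4
  [x^{2} y]:  A^{2} = 1
  [x^{3} y]:  2 A B = -4
  [x^{4} y]:  B^{2} = 4
  [e^{x} e^{y}]:  - 2 C = 6
  [e^{2 x} e^{2 y}]:  C^{2} = 9
  [x e^{x} e^{y}, x y e^{x} e^{y}]:  A C = 3
  [x^{2} e^{x} e^{y}, x^{2} y e^{x} e^{y}]:  B C = -6
Solving: A = -1, B = 2, C = -3.
Check against the point condition:
  u(0, 0) = -3  ⟹  C = -3  ✓
Hence u(x, y) = 2 x^{2} y - x y - 3 e^{x + y}.

Answer: u(x, y) = 2 x^{2} y - x y - 3 e^{x + y}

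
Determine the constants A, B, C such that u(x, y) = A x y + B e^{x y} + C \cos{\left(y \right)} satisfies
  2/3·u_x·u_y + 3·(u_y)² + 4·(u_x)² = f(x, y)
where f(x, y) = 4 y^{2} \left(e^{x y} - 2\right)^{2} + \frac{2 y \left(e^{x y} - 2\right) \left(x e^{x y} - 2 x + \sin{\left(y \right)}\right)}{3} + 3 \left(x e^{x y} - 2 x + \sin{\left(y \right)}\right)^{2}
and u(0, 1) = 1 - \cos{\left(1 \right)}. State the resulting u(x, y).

Substitute the ansatz u = A x y + B e^{x y} + C \cos{\left(y \right)} into the left-hand side.
Derivatives of the ansatz:
  u_x = A y + B y e^{x y}
  u_y = A x + B x e^{x y} - C \sin{\left(y \right)}
Term by term:
  2/3·u_x·u_y = \frac{2 A^{2} x y}{3} + \frac{4 A B x y e^{x y}}{3} - \frac{2 A C y \sin{\left(y \right)}}{3} + \frac{2 B^{2} x y e^{2 x y}}{3} - \frac{2 B C y e^{x y} \sin{\left(y \right)}}{3}
  3·(u_y)² = 3 A^{2} x^{2} + 6 A B x^{2} e^{x y} - 6 A C x \sin{\left(y \right)} + 3 B^{2} x^{2} e^{2 x y} - 6 B C x e^{x y} \sin{\left(y \right)} + 3 C^{2} \sin^{2}{\left(y \right)}
  4·(u_x)² = 4 A^{2} y^{2} + 8 A B y^{2} e^{x y} + 4 B^{2} y^{2} e^{2 x y}
So the left-hand side equals
  3 A^{2} x^{2} + \frac{2 A^{2} x y}{3} + 4 A^{2} y^{2} + 6 A B x^{2} e^{x y} + \frac{4 A B x y e^{x y}}{3} + 8 A B y^{2} e^{x y} - 6 A C x \sin{\left(y \right)} - \frac{2 A C y \sin{\left(y \right)}}{3} + 3 B^{2} x^{2} e^{2 x y} + \frac{2 B^{2} x y e^{2 x y}}{3} + 4 B^{2} y^{2} e^{2 x y} - 6 B C x e^{x y} \sin{\left(y \right)} - \frac{2 B C y e^{x y} \sin{\left(y \right)}}{3} + 3 C^{2} \sin^{2}{\left(y \right)}
This must equal f(x, y) identically; expanded, f = 3 x^{2} e^{2 x y} - 12 x^{2} e^{x y} + 12 x^{2} + \frac{2 x y e^{2 x y}}{3} - \frac{8 x y e^{x y}}{3} + \frac{8 x y}{3} + 6 x e^{x y} \sin{\left(y \right)} - 12 x \sin{\left(y \right)} + 4 y^{2} e^{2 x y} - 16 y^{2} e^{x y} + 16 y^{2} + \frac{2 y e^{x y} \sin{\left(y \right)}}{3} - \frac{4 y \sin{\left(y \right)}}{3} + 3 \sin^{2}{\left(y \right)}.
Matching coefficients of the independent functions:
  [x^{2}]:  3 A^{2} = 12
  [y^{2}]:  4 A^{2} = 16
  [x y]:  \frac{2 A^{2}}{3} = \frac{8}{3}
  [x \sin{\left(y \right)}]:  - 6 A C = -12
  [x^{2} e^{x y}]:  6 A B = -12
  [x^{2} e^{2 x y}]:  3 B^{2} = 3
  [y \sin{\left(y \right)}]:  - \frac{2 A C}{3} = - \frac{4}{3}
  [y^{2} e^{x y}]:  8 A B = -16
  [y^{2} e^{2 x y}]:  4 B^{2} = 4
  [x y e^{x y}]:  \frac{4 A B}{3} = - \frac{8}{3}
  [x y e^{2 x y}]:  \frac{2 B^{2}}{3} = \frac{2}{3}
  [x e^{x y} \sin{\left(y \right)}]:  - 6 B C = 6
  [y e^{x y} \sin{\left(y \right)}]:  - \frac{2 B C}{3} = \frac{2}{3}
  [\sin^{2}{\left(y \right)}]:  3 C^{2} = 3
These equations allow (A, B, C) = (-2, 1, -1) or (2, -1, 1).
Impose the point condition(s):
  u(0, 1) = 1 - \cos{\left(1 \right)}  ⟹  B + C \cos{\left(1 \right)} = 1 - \cos{\left(1 \right)}
Only A = -2, B = 1, C = -1 satisfies everything.
Hence u(x, y) = - 2 x y + e^{x y} - \cos{\left(y \right)}.

Answer: u(x, y) = - 2 x y + e^{x y} - \cos{\left(y \right)}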